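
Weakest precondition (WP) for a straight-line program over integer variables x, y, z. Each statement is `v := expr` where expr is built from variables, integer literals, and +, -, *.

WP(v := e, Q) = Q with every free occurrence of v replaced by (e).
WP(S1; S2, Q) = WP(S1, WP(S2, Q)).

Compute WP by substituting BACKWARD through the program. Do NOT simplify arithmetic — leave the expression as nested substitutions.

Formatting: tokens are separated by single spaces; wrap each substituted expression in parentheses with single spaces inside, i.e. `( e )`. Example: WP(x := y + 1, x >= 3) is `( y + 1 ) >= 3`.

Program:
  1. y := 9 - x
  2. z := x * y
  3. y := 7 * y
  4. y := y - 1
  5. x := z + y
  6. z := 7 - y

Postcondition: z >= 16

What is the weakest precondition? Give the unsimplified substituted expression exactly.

Answer: ( 7 - ( ( 7 * ( 9 - x ) ) - 1 ) ) >= 16

Derivation:
post: z >= 16
stmt 6: z := 7 - y  -- replace 1 occurrence(s) of z with (7 - y)
  => ( 7 - y ) >= 16
stmt 5: x := z + y  -- replace 0 occurrence(s) of x with (z + y)
  => ( 7 - y ) >= 16
stmt 4: y := y - 1  -- replace 1 occurrence(s) of y with (y - 1)
  => ( 7 - ( y - 1 ) ) >= 16
stmt 3: y := 7 * y  -- replace 1 occurrence(s) of y with (7 * y)
  => ( 7 - ( ( 7 * y ) - 1 ) ) >= 16
stmt 2: z := x * y  -- replace 0 occurrence(s) of z with (x * y)
  => ( 7 - ( ( 7 * y ) - 1 ) ) >= 16
stmt 1: y := 9 - x  -- replace 1 occurrence(s) of y with (9 - x)
  => ( 7 - ( ( 7 * ( 9 - x ) ) - 1 ) ) >= 16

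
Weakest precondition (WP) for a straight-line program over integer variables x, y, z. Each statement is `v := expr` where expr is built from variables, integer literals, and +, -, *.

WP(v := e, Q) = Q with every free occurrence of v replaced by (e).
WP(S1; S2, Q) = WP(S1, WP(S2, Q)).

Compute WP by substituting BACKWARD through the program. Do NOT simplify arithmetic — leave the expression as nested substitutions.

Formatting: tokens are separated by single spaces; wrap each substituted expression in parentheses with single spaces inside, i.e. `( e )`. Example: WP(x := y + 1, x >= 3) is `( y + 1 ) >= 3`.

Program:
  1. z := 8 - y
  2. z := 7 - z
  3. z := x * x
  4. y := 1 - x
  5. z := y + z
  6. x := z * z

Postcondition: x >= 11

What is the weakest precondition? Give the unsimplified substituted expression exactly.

post: x >= 11
stmt 6: x := z * z  -- replace 1 occurrence(s) of x with (z * z)
  => ( z * z ) >= 11
stmt 5: z := y + z  -- replace 2 occurrence(s) of z with (y + z)
  => ( ( y + z ) * ( y + z ) ) >= 11
stmt 4: y := 1 - x  -- replace 2 occurrence(s) of y with (1 - x)
  => ( ( ( 1 - x ) + z ) * ( ( 1 - x ) + z ) ) >= 11
stmt 3: z := x * x  -- replace 2 occurrence(s) of z with (x * x)
  => ( ( ( 1 - x ) + ( x * x ) ) * ( ( 1 - x ) + ( x * x ) ) ) >= 11
stmt 2: z := 7 - z  -- replace 0 occurrence(s) of z with (7 - z)
  => ( ( ( 1 - x ) + ( x * x ) ) * ( ( 1 - x ) + ( x * x ) ) ) >= 11
stmt 1: z := 8 - y  -- replace 0 occurrence(s) of z with (8 - y)
  => ( ( ( 1 - x ) + ( x * x ) ) * ( ( 1 - x ) + ( x * x ) ) ) >= 11

Answer: ( ( ( 1 - x ) + ( x * x ) ) * ( ( 1 - x ) + ( x * x ) ) ) >= 11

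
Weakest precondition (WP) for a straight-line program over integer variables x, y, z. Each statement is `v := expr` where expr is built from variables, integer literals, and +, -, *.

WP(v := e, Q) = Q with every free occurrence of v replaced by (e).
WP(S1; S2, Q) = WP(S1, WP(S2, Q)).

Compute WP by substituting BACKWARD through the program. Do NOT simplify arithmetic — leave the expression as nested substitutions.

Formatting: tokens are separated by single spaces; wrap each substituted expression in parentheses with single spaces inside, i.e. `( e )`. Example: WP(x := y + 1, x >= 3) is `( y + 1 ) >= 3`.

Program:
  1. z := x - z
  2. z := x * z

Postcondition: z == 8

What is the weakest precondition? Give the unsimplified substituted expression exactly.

post: z == 8
stmt 2: z := x * z  -- replace 1 occurrence(s) of z with (x * z)
  => ( x * z ) == 8
stmt 1: z := x - z  -- replace 1 occurrence(s) of z with (x - z)
  => ( x * ( x - z ) ) == 8

Answer: ( x * ( x - z ) ) == 8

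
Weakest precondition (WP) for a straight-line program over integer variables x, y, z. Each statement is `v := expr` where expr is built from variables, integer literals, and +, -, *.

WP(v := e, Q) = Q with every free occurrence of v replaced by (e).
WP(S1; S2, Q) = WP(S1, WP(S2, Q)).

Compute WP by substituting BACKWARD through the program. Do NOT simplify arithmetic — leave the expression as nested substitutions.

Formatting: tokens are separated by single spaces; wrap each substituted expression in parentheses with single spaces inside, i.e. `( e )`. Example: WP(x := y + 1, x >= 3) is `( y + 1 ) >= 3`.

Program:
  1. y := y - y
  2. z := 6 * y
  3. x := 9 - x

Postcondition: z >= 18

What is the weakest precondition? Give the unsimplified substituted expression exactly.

post: z >= 18
stmt 3: x := 9 - x  -- replace 0 occurrence(s) of x with (9 - x)
  => z >= 18
stmt 2: z := 6 * y  -- replace 1 occurrence(s) of z with (6 * y)
  => ( 6 * y ) >= 18
stmt 1: y := y - y  -- replace 1 occurrence(s) of y with (y - y)
  => ( 6 * ( y - y ) ) >= 18

Answer: ( 6 * ( y - y ) ) >= 18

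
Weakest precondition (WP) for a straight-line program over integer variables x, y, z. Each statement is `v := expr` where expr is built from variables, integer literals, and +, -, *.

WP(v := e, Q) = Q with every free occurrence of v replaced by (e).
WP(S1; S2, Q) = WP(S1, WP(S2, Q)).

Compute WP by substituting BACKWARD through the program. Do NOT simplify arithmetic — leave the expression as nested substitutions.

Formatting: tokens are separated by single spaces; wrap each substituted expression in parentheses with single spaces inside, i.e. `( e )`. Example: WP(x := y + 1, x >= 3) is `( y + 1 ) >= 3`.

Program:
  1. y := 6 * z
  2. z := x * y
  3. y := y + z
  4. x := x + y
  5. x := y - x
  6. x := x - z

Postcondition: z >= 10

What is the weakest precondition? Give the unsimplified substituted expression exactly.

post: z >= 10
stmt 6: x := x - z  -- replace 0 occurrence(s) of x with (x - z)
  => z >= 10
stmt 5: x := y - x  -- replace 0 occurrence(s) of x with (y - x)
  => z >= 10
stmt 4: x := x + y  -- replace 0 occurrence(s) of x with (x + y)
  => z >= 10
stmt 3: y := y + z  -- replace 0 occurrence(s) of y with (y + z)
  => z >= 10
stmt 2: z := x * y  -- replace 1 occurrence(s) of z with (x * y)
  => ( x * y ) >= 10
stmt 1: y := 6 * z  -- replace 1 occurrence(s) of y with (6 * z)
  => ( x * ( 6 * z ) ) >= 10

Answer: ( x * ( 6 * z ) ) >= 10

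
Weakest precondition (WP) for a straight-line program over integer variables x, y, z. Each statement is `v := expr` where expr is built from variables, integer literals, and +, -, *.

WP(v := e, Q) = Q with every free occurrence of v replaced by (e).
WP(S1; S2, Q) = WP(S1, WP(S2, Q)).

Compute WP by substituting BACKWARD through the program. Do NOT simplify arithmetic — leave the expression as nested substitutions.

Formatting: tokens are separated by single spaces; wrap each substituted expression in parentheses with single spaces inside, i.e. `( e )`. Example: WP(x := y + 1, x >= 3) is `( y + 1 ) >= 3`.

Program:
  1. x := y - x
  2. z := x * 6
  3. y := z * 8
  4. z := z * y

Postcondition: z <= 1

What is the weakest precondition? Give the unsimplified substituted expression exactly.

post: z <= 1
stmt 4: z := z * y  -- replace 1 occurrence(s) of z with (z * y)
  => ( z * y ) <= 1
stmt 3: y := z * 8  -- replace 1 occurrence(s) of y with (z * 8)
  => ( z * ( z * 8 ) ) <= 1
stmt 2: z := x * 6  -- replace 2 occurrence(s) of z with (x * 6)
  => ( ( x * 6 ) * ( ( x * 6 ) * 8 ) ) <= 1
stmt 1: x := y - x  -- replace 2 occurrence(s) of x with (y - x)
  => ( ( ( y - x ) * 6 ) * ( ( ( y - x ) * 6 ) * 8 ) ) <= 1

Answer: ( ( ( y - x ) * 6 ) * ( ( ( y - x ) * 6 ) * 8 ) ) <= 1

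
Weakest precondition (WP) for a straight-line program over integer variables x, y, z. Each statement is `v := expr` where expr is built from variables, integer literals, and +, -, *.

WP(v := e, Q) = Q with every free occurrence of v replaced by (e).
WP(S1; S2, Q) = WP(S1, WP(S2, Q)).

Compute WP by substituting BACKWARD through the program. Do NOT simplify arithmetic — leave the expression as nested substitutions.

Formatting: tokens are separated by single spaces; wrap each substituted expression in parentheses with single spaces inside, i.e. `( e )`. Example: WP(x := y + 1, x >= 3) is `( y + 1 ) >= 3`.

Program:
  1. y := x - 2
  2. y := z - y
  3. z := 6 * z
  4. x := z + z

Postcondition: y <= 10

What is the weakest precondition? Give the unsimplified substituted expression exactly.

Answer: ( z - ( x - 2 ) ) <= 10

Derivation:
post: y <= 10
stmt 4: x := z + z  -- replace 0 occurrence(s) of x with (z + z)
  => y <= 10
stmt 3: z := 6 * z  -- replace 0 occurrence(s) of z with (6 * z)
  => y <= 10
stmt 2: y := z - y  -- replace 1 occurrence(s) of y with (z - y)
  => ( z - y ) <= 10
stmt 1: y := x - 2  -- replace 1 occurrence(s) of y with (x - 2)
  => ( z - ( x - 2 ) ) <= 10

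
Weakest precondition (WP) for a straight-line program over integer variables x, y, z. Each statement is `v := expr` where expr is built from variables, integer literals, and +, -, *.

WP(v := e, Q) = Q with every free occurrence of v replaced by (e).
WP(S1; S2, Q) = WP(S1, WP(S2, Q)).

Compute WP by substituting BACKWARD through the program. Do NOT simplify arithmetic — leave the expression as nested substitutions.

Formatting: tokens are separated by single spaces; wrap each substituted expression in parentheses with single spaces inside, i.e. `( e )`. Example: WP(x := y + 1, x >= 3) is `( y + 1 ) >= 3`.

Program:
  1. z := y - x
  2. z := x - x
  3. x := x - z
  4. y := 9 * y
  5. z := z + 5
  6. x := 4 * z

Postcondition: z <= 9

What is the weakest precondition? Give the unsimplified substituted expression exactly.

Answer: ( ( x - x ) + 5 ) <= 9

Derivation:
post: z <= 9
stmt 6: x := 4 * z  -- replace 0 occurrence(s) of x with (4 * z)
  => z <= 9
stmt 5: z := z + 5  -- replace 1 occurrence(s) of z with (z + 5)
  => ( z + 5 ) <= 9
stmt 4: y := 9 * y  -- replace 0 occurrence(s) of y with (9 * y)
  => ( z + 5 ) <= 9
stmt 3: x := x - z  -- replace 0 occurrence(s) of x with (x - z)
  => ( z + 5 ) <= 9
stmt 2: z := x - x  -- replace 1 occurrence(s) of z with (x - x)
  => ( ( x - x ) + 5 ) <= 9
stmt 1: z := y - x  -- replace 0 occurrence(s) of z with (y - x)
  => ( ( x - x ) + 5 ) <= 9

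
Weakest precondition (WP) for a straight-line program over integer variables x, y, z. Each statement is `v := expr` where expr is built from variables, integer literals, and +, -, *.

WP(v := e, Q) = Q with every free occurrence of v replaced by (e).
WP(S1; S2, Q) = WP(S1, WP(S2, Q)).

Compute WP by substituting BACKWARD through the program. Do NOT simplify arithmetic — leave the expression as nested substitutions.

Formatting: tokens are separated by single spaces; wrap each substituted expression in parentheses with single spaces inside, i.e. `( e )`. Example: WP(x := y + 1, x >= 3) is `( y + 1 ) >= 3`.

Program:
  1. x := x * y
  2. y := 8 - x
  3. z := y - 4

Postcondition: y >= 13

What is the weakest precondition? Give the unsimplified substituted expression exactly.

Answer: ( 8 - ( x * y ) ) >= 13

Derivation:
post: y >= 13
stmt 3: z := y - 4  -- replace 0 occurrence(s) of z with (y - 4)
  => y >= 13
stmt 2: y := 8 - x  -- replace 1 occurrence(s) of y with (8 - x)
  => ( 8 - x ) >= 13
stmt 1: x := x * y  -- replace 1 occurrence(s) of x with (x * y)
  => ( 8 - ( x * y ) ) >= 13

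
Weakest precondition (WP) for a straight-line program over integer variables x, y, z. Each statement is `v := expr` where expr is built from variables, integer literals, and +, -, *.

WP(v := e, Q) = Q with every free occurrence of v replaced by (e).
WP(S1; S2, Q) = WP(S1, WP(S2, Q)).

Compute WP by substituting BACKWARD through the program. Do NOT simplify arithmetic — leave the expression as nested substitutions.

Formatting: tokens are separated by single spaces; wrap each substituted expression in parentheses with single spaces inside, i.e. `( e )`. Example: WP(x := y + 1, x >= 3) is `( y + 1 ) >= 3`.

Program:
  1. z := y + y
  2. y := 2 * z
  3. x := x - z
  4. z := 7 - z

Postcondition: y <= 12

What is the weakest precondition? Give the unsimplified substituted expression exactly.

Answer: ( 2 * ( y + y ) ) <= 12

Derivation:
post: y <= 12
stmt 4: z := 7 - z  -- replace 0 occurrence(s) of z with (7 - z)
  => y <= 12
stmt 3: x := x - z  -- replace 0 occurrence(s) of x with (x - z)
  => y <= 12
stmt 2: y := 2 * z  -- replace 1 occurrence(s) of y with (2 * z)
  => ( 2 * z ) <= 12
stmt 1: z := y + y  -- replace 1 occurrence(s) of z with (y + y)
  => ( 2 * ( y + y ) ) <= 12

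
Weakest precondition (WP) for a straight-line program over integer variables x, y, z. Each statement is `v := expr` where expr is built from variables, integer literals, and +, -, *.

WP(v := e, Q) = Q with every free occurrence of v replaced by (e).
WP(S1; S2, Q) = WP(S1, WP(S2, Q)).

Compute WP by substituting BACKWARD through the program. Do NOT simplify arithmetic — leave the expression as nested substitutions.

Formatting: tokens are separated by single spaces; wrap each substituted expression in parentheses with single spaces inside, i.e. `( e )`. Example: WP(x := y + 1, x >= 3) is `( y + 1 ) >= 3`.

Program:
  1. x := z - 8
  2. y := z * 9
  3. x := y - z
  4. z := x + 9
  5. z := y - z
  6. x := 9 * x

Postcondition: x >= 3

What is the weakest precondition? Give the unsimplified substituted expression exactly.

Answer: ( 9 * ( ( z * 9 ) - z ) ) >= 3

Derivation:
post: x >= 3
stmt 6: x := 9 * x  -- replace 1 occurrence(s) of x with (9 * x)
  => ( 9 * x ) >= 3
stmt 5: z := y - z  -- replace 0 occurrence(s) of z with (y - z)
  => ( 9 * x ) >= 3
stmt 4: z := x + 9  -- replace 0 occurrence(s) of z with (x + 9)
  => ( 9 * x ) >= 3
stmt 3: x := y - z  -- replace 1 occurrence(s) of x with (y - z)
  => ( 9 * ( y - z ) ) >= 3
stmt 2: y := z * 9  -- replace 1 occurrence(s) of y with (z * 9)
  => ( 9 * ( ( z * 9 ) - z ) ) >= 3
stmt 1: x := z - 8  -- replace 0 occurrence(s) of x with (z - 8)
  => ( 9 * ( ( z * 9 ) - z ) ) >= 3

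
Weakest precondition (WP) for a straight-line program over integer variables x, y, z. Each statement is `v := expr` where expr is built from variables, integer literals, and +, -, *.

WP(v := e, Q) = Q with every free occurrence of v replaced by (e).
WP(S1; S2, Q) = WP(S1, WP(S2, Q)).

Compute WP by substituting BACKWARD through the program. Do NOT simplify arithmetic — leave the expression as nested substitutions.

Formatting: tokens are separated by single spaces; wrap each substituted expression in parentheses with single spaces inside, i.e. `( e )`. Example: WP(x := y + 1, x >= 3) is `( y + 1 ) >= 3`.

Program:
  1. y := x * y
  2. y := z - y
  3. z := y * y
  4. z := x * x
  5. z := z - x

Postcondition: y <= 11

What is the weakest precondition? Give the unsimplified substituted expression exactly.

Answer: ( z - ( x * y ) ) <= 11

Derivation:
post: y <= 11
stmt 5: z := z - x  -- replace 0 occurrence(s) of z with (z - x)
  => y <= 11
stmt 4: z := x * x  -- replace 0 occurrence(s) of z with (x * x)
  => y <= 11
stmt 3: z := y * y  -- replace 0 occurrence(s) of z with (y * y)
  => y <= 11
stmt 2: y := z - y  -- replace 1 occurrence(s) of y with (z - y)
  => ( z - y ) <= 11
stmt 1: y := x * y  -- replace 1 occurrence(s) of y with (x * y)
  => ( z - ( x * y ) ) <= 11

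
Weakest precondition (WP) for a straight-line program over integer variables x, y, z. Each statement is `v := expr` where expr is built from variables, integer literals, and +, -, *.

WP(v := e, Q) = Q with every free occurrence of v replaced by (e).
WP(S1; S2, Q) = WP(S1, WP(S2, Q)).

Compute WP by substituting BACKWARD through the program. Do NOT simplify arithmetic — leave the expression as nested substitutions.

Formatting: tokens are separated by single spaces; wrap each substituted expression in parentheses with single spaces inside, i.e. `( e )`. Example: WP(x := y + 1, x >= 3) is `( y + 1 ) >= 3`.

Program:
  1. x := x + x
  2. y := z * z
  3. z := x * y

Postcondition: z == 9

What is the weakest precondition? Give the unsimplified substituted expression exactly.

post: z == 9
stmt 3: z := x * y  -- replace 1 occurrence(s) of z with (x * y)
  => ( x * y ) == 9
stmt 2: y := z * z  -- replace 1 occurrence(s) of y with (z * z)
  => ( x * ( z * z ) ) == 9
stmt 1: x := x + x  -- replace 1 occurrence(s) of x with (x + x)
  => ( ( x + x ) * ( z * z ) ) == 9

Answer: ( ( x + x ) * ( z * z ) ) == 9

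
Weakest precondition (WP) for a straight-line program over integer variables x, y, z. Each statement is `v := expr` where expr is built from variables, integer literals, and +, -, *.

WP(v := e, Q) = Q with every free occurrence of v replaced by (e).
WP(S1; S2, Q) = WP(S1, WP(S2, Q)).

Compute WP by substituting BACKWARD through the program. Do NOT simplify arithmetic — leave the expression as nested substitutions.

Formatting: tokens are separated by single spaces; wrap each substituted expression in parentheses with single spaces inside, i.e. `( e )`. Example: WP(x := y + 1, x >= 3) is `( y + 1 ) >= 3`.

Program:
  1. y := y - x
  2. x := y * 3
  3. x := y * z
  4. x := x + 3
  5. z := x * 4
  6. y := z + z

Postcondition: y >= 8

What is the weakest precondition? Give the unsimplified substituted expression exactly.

Answer: ( ( ( ( ( y - x ) * z ) + 3 ) * 4 ) + ( ( ( ( y - x ) * z ) + 3 ) * 4 ) ) >= 8

Derivation:
post: y >= 8
stmt 6: y := z + z  -- replace 1 occurrence(s) of y with (z + z)
  => ( z + z ) >= 8
stmt 5: z := x * 4  -- replace 2 occurrence(s) of z with (x * 4)
  => ( ( x * 4 ) + ( x * 4 ) ) >= 8
stmt 4: x := x + 3  -- replace 2 occurrence(s) of x with (x + 3)
  => ( ( ( x + 3 ) * 4 ) + ( ( x + 3 ) * 4 ) ) >= 8
stmt 3: x := y * z  -- replace 2 occurrence(s) of x with (y * z)
  => ( ( ( ( y * z ) + 3 ) * 4 ) + ( ( ( y * z ) + 3 ) * 4 ) ) >= 8
stmt 2: x := y * 3  -- replace 0 occurrence(s) of x with (y * 3)
  => ( ( ( ( y * z ) + 3 ) * 4 ) + ( ( ( y * z ) + 3 ) * 4 ) ) >= 8
stmt 1: y := y - x  -- replace 2 occurrence(s) of y with (y - x)
  => ( ( ( ( ( y - x ) * z ) + 3 ) * 4 ) + ( ( ( ( y - x ) * z ) + 3 ) * 4 ) ) >= 8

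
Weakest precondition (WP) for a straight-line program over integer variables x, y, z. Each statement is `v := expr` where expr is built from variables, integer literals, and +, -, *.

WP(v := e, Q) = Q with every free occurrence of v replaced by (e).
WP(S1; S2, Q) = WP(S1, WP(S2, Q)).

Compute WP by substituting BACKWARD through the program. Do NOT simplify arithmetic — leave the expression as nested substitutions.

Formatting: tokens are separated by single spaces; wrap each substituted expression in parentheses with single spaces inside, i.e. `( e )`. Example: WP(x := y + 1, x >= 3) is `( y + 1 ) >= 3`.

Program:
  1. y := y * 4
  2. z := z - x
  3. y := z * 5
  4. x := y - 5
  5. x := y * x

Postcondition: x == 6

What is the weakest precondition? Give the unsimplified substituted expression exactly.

Answer: ( ( ( z - x ) * 5 ) * ( ( ( z - x ) * 5 ) - 5 ) ) == 6

Derivation:
post: x == 6
stmt 5: x := y * x  -- replace 1 occurrence(s) of x with (y * x)
  => ( y * x ) == 6
stmt 4: x := y - 5  -- replace 1 occurrence(s) of x with (y - 5)
  => ( y * ( y - 5 ) ) == 6
stmt 3: y := z * 5  -- replace 2 occurrence(s) of y with (z * 5)
  => ( ( z * 5 ) * ( ( z * 5 ) - 5 ) ) == 6
stmt 2: z := z - x  -- replace 2 occurrence(s) of z with (z - x)
  => ( ( ( z - x ) * 5 ) * ( ( ( z - x ) * 5 ) - 5 ) ) == 6
stmt 1: y := y * 4  -- replace 0 occurrence(s) of y with (y * 4)
  => ( ( ( z - x ) * 5 ) * ( ( ( z - x ) * 5 ) - 5 ) ) == 6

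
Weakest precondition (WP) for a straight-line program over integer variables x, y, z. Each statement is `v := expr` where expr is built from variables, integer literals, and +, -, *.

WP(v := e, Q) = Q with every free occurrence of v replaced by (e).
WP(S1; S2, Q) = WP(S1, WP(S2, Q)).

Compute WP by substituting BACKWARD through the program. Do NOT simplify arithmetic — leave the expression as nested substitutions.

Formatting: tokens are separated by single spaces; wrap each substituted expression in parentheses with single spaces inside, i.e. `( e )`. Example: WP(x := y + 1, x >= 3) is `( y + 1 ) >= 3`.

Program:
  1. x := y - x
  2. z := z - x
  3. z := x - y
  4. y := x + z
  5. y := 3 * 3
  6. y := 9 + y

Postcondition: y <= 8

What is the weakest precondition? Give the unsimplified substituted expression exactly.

post: y <= 8
stmt 6: y := 9 + y  -- replace 1 occurrence(s) of y with (9 + y)
  => ( 9 + y ) <= 8
stmt 5: y := 3 * 3  -- replace 1 occurrence(s) of y with (3 * 3)
  => ( 9 + ( 3 * 3 ) ) <= 8
stmt 4: y := x + z  -- replace 0 occurrence(s) of y with (x + z)
  => ( 9 + ( 3 * 3 ) ) <= 8
stmt 3: z := x - y  -- replace 0 occurrence(s) of z with (x - y)
  => ( 9 + ( 3 * 3 ) ) <= 8
stmt 2: z := z - x  -- replace 0 occurrence(s) of z with (z - x)
  => ( 9 + ( 3 * 3 ) ) <= 8
stmt 1: x := y - x  -- replace 0 occurrence(s) of x with (y - x)
  => ( 9 + ( 3 * 3 ) ) <= 8

Answer: ( 9 + ( 3 * 3 ) ) <= 8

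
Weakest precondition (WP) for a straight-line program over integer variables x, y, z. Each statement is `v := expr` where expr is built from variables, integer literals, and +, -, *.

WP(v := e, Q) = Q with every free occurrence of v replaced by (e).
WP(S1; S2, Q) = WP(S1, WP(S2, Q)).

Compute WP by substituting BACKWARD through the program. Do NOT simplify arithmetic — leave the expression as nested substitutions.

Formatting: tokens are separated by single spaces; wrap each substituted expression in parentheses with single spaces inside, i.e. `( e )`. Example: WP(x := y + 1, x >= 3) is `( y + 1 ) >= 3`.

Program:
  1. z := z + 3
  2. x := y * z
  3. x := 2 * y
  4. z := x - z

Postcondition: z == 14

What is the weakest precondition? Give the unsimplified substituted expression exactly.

post: z == 14
stmt 4: z := x - z  -- replace 1 occurrence(s) of z with (x - z)
  => ( x - z ) == 14
stmt 3: x := 2 * y  -- replace 1 occurrence(s) of x with (2 * y)
  => ( ( 2 * y ) - z ) == 14
stmt 2: x := y * z  -- replace 0 occurrence(s) of x with (y * z)
  => ( ( 2 * y ) - z ) == 14
stmt 1: z := z + 3  -- replace 1 occurrence(s) of z with (z + 3)
  => ( ( 2 * y ) - ( z + 3 ) ) == 14

Answer: ( ( 2 * y ) - ( z + 3 ) ) == 14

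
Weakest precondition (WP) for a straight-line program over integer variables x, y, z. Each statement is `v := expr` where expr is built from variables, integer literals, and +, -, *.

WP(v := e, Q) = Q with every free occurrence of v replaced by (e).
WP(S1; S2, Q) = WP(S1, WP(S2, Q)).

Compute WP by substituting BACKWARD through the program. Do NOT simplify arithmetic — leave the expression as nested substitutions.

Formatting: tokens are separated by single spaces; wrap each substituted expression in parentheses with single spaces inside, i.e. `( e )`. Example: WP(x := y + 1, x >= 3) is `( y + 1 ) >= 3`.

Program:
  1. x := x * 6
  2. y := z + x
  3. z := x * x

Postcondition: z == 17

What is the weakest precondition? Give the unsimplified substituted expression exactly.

post: z == 17
stmt 3: z := x * x  -- replace 1 occurrence(s) of z with (x * x)
  => ( x * x ) == 17
stmt 2: y := z + x  -- replace 0 occurrence(s) of y with (z + x)
  => ( x * x ) == 17
stmt 1: x := x * 6  -- replace 2 occurrence(s) of x with (x * 6)
  => ( ( x * 6 ) * ( x * 6 ) ) == 17

Answer: ( ( x * 6 ) * ( x * 6 ) ) == 17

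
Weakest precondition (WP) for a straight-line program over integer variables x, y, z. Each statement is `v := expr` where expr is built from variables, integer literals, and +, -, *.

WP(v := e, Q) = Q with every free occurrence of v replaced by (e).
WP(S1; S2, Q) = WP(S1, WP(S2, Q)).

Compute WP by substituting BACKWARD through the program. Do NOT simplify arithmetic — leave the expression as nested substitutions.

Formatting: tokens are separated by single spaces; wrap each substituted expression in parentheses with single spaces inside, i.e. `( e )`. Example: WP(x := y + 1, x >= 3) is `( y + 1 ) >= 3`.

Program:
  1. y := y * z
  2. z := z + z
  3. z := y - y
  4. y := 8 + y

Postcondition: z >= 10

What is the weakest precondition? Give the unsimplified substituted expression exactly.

Answer: ( ( y * z ) - ( y * z ) ) >= 10

Derivation:
post: z >= 10
stmt 4: y := 8 + y  -- replace 0 occurrence(s) of y with (8 + y)
  => z >= 10
stmt 3: z := y - y  -- replace 1 occurrence(s) of z with (y - y)
  => ( y - y ) >= 10
stmt 2: z := z + z  -- replace 0 occurrence(s) of z with (z + z)
  => ( y - y ) >= 10
stmt 1: y := y * z  -- replace 2 occurrence(s) of y with (y * z)
  => ( ( y * z ) - ( y * z ) ) >= 10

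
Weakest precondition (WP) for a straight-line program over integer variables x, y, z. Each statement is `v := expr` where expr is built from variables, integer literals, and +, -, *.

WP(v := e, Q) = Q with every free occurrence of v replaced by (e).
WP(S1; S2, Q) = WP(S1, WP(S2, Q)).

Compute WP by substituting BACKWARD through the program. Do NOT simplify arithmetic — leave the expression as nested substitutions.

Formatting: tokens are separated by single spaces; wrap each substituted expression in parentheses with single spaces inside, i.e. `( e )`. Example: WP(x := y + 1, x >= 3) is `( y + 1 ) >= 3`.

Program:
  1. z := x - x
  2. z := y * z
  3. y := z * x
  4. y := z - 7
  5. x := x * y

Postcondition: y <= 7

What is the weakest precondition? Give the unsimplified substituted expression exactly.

post: y <= 7
stmt 5: x := x * y  -- replace 0 occurrence(s) of x with (x * y)
  => y <= 7
stmt 4: y := z - 7  -- replace 1 occurrence(s) of y with (z - 7)
  => ( z - 7 ) <= 7
stmt 3: y := z * x  -- replace 0 occurrence(s) of y with (z * x)
  => ( z - 7 ) <= 7
stmt 2: z := y * z  -- replace 1 occurrence(s) of z with (y * z)
  => ( ( y * z ) - 7 ) <= 7
stmt 1: z := x - x  -- replace 1 occurrence(s) of z with (x - x)
  => ( ( y * ( x - x ) ) - 7 ) <= 7

Answer: ( ( y * ( x - x ) ) - 7 ) <= 7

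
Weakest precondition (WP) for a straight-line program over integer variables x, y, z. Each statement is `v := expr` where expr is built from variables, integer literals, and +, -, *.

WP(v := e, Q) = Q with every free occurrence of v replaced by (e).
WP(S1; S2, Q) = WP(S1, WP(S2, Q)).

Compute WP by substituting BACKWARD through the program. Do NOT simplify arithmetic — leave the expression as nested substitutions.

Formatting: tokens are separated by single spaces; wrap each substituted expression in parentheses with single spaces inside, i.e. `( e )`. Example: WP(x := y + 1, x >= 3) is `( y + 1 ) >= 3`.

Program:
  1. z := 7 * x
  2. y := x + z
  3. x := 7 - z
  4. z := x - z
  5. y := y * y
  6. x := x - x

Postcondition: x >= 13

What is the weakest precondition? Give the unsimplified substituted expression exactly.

Answer: ( ( 7 - ( 7 * x ) ) - ( 7 - ( 7 * x ) ) ) >= 13

Derivation:
post: x >= 13
stmt 6: x := x - x  -- replace 1 occurrence(s) of x with (x - x)
  => ( x - x ) >= 13
stmt 5: y := y * y  -- replace 0 occurrence(s) of y with (y * y)
  => ( x - x ) >= 13
stmt 4: z := x - z  -- replace 0 occurrence(s) of z with (x - z)
  => ( x - x ) >= 13
stmt 3: x := 7 - z  -- replace 2 occurrence(s) of x with (7 - z)
  => ( ( 7 - z ) - ( 7 - z ) ) >= 13
stmt 2: y := x + z  -- replace 0 occurrence(s) of y with (x + z)
  => ( ( 7 - z ) - ( 7 - z ) ) >= 13
stmt 1: z := 7 * x  -- replace 2 occurrence(s) of z with (7 * x)
  => ( ( 7 - ( 7 * x ) ) - ( 7 - ( 7 * x ) ) ) >= 13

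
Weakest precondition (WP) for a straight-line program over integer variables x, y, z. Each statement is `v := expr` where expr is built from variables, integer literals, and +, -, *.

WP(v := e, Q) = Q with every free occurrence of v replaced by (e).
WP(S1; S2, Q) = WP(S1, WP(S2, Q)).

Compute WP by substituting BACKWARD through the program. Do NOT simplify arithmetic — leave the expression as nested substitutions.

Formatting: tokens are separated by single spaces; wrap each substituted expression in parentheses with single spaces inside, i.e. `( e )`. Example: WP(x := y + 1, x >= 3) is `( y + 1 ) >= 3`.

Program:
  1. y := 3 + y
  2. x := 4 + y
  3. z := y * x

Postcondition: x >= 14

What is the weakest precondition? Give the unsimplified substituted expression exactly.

Answer: ( 4 + ( 3 + y ) ) >= 14

Derivation:
post: x >= 14
stmt 3: z := y * x  -- replace 0 occurrence(s) of z with (y * x)
  => x >= 14
stmt 2: x := 4 + y  -- replace 1 occurrence(s) of x with (4 + y)
  => ( 4 + y ) >= 14
stmt 1: y := 3 + y  -- replace 1 occurrence(s) of y with (3 + y)
  => ( 4 + ( 3 + y ) ) >= 14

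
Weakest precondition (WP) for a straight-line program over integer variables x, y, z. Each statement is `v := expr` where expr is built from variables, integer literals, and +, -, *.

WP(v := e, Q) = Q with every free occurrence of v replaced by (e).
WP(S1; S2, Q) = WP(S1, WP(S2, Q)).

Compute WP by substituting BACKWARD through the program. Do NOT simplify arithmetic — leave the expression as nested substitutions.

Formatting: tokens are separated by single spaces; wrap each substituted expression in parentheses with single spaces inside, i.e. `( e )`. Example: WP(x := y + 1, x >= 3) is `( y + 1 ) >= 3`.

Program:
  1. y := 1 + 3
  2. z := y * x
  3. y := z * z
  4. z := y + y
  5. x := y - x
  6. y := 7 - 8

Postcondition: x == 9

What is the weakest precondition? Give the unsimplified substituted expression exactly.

Answer: ( ( ( ( 1 + 3 ) * x ) * ( ( 1 + 3 ) * x ) ) - x ) == 9

Derivation:
post: x == 9
stmt 6: y := 7 - 8  -- replace 0 occurrence(s) of y with (7 - 8)
  => x == 9
stmt 5: x := y - x  -- replace 1 occurrence(s) of x with (y - x)
  => ( y - x ) == 9
stmt 4: z := y + y  -- replace 0 occurrence(s) of z with (y + y)
  => ( y - x ) == 9
stmt 3: y := z * z  -- replace 1 occurrence(s) of y with (z * z)
  => ( ( z * z ) - x ) == 9
stmt 2: z := y * x  -- replace 2 occurrence(s) of z with (y * x)
  => ( ( ( y * x ) * ( y * x ) ) - x ) == 9
stmt 1: y := 1 + 3  -- replace 2 occurrence(s) of y with (1 + 3)
  => ( ( ( ( 1 + 3 ) * x ) * ( ( 1 + 3 ) * x ) ) - x ) == 9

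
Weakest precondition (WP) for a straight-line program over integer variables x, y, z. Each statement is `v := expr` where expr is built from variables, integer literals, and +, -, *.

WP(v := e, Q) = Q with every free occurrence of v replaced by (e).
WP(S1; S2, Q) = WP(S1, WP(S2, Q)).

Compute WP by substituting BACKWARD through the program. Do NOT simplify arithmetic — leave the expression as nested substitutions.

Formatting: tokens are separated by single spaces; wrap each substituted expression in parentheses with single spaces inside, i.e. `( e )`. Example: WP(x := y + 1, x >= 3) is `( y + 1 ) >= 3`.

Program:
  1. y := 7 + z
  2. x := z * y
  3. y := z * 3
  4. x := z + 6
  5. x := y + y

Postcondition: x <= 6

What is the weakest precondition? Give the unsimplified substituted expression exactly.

Answer: ( ( z * 3 ) + ( z * 3 ) ) <= 6

Derivation:
post: x <= 6
stmt 5: x := y + y  -- replace 1 occurrence(s) of x with (y + y)
  => ( y + y ) <= 6
stmt 4: x := z + 6  -- replace 0 occurrence(s) of x with (z + 6)
  => ( y + y ) <= 6
stmt 3: y := z * 3  -- replace 2 occurrence(s) of y with (z * 3)
  => ( ( z * 3 ) + ( z * 3 ) ) <= 6
stmt 2: x := z * y  -- replace 0 occurrence(s) of x with (z * y)
  => ( ( z * 3 ) + ( z * 3 ) ) <= 6
stmt 1: y := 7 + z  -- replace 0 occurrence(s) of y with (7 + z)
  => ( ( z * 3 ) + ( z * 3 ) ) <= 6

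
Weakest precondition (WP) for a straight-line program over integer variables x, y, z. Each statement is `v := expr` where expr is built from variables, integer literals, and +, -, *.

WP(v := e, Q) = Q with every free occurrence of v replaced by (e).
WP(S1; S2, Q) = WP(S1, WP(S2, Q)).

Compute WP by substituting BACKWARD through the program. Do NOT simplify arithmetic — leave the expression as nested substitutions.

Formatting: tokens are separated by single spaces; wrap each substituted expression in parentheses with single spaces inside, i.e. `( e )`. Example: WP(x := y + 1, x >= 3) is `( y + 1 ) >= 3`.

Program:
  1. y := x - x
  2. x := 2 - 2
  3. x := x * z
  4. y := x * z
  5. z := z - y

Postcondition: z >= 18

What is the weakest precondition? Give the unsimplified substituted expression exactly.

post: z >= 18
stmt 5: z := z - y  -- replace 1 occurrence(s) of z with (z - y)
  => ( z - y ) >= 18
stmt 4: y := x * z  -- replace 1 occurrence(s) of y with (x * z)
  => ( z - ( x * z ) ) >= 18
stmt 3: x := x * z  -- replace 1 occurrence(s) of x with (x * z)
  => ( z - ( ( x * z ) * z ) ) >= 18
stmt 2: x := 2 - 2  -- replace 1 occurrence(s) of x with (2 - 2)
  => ( z - ( ( ( 2 - 2 ) * z ) * z ) ) >= 18
stmt 1: y := x - x  -- replace 0 occurrence(s) of y with (x - x)
  => ( z - ( ( ( 2 - 2 ) * z ) * z ) ) >= 18

Answer: ( z - ( ( ( 2 - 2 ) * z ) * z ) ) >= 18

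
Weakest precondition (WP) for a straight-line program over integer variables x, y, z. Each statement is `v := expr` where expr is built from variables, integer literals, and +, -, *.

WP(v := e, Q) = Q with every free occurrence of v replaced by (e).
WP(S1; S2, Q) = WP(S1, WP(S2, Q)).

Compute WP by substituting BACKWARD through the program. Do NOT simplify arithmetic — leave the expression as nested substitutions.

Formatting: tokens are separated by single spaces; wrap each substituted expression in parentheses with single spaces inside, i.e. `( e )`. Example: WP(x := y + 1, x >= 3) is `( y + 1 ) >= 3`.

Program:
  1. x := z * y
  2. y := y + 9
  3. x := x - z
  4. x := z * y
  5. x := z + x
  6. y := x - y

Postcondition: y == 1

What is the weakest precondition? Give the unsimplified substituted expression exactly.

post: y == 1
stmt 6: y := x - y  -- replace 1 occurrence(s) of y with (x - y)
  => ( x - y ) == 1
stmt 5: x := z + x  -- replace 1 occurrence(s) of x with (z + x)
  => ( ( z + x ) - y ) == 1
stmt 4: x := z * y  -- replace 1 occurrence(s) of x with (z * y)
  => ( ( z + ( z * y ) ) - y ) == 1
stmt 3: x := x - z  -- replace 0 occurrence(s) of x with (x - z)
  => ( ( z + ( z * y ) ) - y ) == 1
stmt 2: y := y + 9  -- replace 2 occurrence(s) of y with (y + 9)
  => ( ( z + ( z * ( y + 9 ) ) ) - ( y + 9 ) ) == 1
stmt 1: x := z * y  -- replace 0 occurrence(s) of x with (z * y)
  => ( ( z + ( z * ( y + 9 ) ) ) - ( y + 9 ) ) == 1

Answer: ( ( z + ( z * ( y + 9 ) ) ) - ( y + 9 ) ) == 1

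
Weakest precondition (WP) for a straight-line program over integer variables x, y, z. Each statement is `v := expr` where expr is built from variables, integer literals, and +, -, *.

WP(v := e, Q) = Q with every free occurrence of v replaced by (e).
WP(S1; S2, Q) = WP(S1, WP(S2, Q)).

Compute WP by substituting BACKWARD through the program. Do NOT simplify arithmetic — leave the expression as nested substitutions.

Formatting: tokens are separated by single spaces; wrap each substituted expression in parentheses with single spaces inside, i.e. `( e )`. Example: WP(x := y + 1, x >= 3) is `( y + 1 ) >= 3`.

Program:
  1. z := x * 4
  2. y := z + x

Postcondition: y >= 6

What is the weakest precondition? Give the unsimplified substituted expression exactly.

Answer: ( ( x * 4 ) + x ) >= 6

Derivation:
post: y >= 6
stmt 2: y := z + x  -- replace 1 occurrence(s) of y with (z + x)
  => ( z + x ) >= 6
stmt 1: z := x * 4  -- replace 1 occurrence(s) of z with (x * 4)
  => ( ( x * 4 ) + x ) >= 6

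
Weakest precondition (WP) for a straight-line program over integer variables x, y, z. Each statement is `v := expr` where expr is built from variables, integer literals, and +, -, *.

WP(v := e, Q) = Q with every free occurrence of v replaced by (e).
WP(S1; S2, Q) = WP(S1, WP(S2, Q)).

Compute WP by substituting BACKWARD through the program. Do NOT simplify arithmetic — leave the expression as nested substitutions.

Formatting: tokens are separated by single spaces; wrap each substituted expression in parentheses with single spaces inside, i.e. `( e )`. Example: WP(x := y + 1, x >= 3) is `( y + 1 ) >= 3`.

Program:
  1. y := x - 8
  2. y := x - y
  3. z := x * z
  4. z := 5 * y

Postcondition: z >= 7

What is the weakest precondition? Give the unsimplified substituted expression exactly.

post: z >= 7
stmt 4: z := 5 * y  -- replace 1 occurrence(s) of z with (5 * y)
  => ( 5 * y ) >= 7
stmt 3: z := x * z  -- replace 0 occurrence(s) of z with (x * z)
  => ( 5 * y ) >= 7
stmt 2: y := x - y  -- replace 1 occurrence(s) of y with (x - y)
  => ( 5 * ( x - y ) ) >= 7
stmt 1: y := x - 8  -- replace 1 occurrence(s) of y with (x - 8)
  => ( 5 * ( x - ( x - 8 ) ) ) >= 7

Answer: ( 5 * ( x - ( x - 8 ) ) ) >= 7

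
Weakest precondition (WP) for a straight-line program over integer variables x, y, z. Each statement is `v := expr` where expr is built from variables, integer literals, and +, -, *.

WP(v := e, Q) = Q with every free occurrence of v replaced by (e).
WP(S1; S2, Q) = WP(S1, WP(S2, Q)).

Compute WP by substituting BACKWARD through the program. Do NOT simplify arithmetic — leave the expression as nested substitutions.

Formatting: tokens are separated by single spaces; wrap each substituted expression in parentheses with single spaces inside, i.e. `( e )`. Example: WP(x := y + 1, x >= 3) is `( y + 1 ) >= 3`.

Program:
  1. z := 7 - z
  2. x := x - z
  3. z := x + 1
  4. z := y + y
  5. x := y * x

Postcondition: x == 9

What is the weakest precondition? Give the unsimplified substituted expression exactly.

post: x == 9
stmt 5: x := y * x  -- replace 1 occurrence(s) of x with (y * x)
  => ( y * x ) == 9
stmt 4: z := y + y  -- replace 0 occurrence(s) of z with (y + y)
  => ( y * x ) == 9
stmt 3: z := x + 1  -- replace 0 occurrence(s) of z with (x + 1)
  => ( y * x ) == 9
stmt 2: x := x - z  -- replace 1 occurrence(s) of x with (x - z)
  => ( y * ( x - z ) ) == 9
stmt 1: z := 7 - z  -- replace 1 occurrence(s) of z with (7 - z)
  => ( y * ( x - ( 7 - z ) ) ) == 9

Answer: ( y * ( x - ( 7 - z ) ) ) == 9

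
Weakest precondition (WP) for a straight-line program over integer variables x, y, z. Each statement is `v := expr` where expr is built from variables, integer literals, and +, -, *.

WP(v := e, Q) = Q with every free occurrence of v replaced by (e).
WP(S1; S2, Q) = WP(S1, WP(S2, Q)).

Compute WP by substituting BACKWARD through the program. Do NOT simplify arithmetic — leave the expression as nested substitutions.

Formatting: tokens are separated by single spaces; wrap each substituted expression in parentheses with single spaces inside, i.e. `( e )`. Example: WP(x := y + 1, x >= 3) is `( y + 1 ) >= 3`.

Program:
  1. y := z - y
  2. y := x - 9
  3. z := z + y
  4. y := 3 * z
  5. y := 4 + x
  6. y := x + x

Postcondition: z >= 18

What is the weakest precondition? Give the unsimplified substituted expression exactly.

Answer: ( z + ( x - 9 ) ) >= 18

Derivation:
post: z >= 18
stmt 6: y := x + x  -- replace 0 occurrence(s) of y with (x + x)
  => z >= 18
stmt 5: y := 4 + x  -- replace 0 occurrence(s) of y with (4 + x)
  => z >= 18
stmt 4: y := 3 * z  -- replace 0 occurrence(s) of y with (3 * z)
  => z >= 18
stmt 3: z := z + y  -- replace 1 occurrence(s) of z with (z + y)
  => ( z + y ) >= 18
stmt 2: y := x - 9  -- replace 1 occurrence(s) of y with (x - 9)
  => ( z + ( x - 9 ) ) >= 18
stmt 1: y := z - y  -- replace 0 occurrence(s) of y with (z - y)
  => ( z + ( x - 9 ) ) >= 18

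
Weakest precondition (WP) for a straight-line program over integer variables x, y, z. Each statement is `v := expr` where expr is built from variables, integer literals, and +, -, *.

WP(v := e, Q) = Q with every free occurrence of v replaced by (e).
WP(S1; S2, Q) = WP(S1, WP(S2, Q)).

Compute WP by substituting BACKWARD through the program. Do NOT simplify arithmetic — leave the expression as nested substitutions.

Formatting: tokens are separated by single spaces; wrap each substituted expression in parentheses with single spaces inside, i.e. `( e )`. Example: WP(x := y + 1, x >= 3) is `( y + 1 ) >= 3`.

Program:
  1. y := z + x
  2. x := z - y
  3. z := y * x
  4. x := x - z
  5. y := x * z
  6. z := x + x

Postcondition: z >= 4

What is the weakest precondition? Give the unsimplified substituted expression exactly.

Answer: ( ( ( z - ( z + x ) ) - ( ( z + x ) * ( z - ( z + x ) ) ) ) + ( ( z - ( z + x ) ) - ( ( z + x ) * ( z - ( z + x ) ) ) ) ) >= 4

Derivation:
post: z >= 4
stmt 6: z := x + x  -- replace 1 occurrence(s) of z with (x + x)
  => ( x + x ) >= 4
stmt 5: y := x * z  -- replace 0 occurrence(s) of y with (x * z)
  => ( x + x ) >= 4
stmt 4: x := x - z  -- replace 2 occurrence(s) of x with (x - z)
  => ( ( x - z ) + ( x - z ) ) >= 4
stmt 3: z := y * x  -- replace 2 occurrence(s) of z with (y * x)
  => ( ( x - ( y * x ) ) + ( x - ( y * x ) ) ) >= 4
stmt 2: x := z - y  -- replace 4 occurrence(s) of x with (z - y)
  => ( ( ( z - y ) - ( y * ( z - y ) ) ) + ( ( z - y ) - ( y * ( z - y ) ) ) ) >= 4
stmt 1: y := z + x  -- replace 6 occurrence(s) of y with (z + x)
  => ( ( ( z - ( z + x ) ) - ( ( z + x ) * ( z - ( z + x ) ) ) ) + ( ( z - ( z + x ) ) - ( ( z + x ) * ( z - ( z + x ) ) ) ) ) >= 4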